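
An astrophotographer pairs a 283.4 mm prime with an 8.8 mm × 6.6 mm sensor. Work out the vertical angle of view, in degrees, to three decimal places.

1.334°

Angle of view α = 2·arctan(h/2f) with h = 6.6 mm and f = 283.4 mm.
h/2f = 0.01164; arctan(0.01164) ≈ 0.6671°, so α ≈ 1.3343°.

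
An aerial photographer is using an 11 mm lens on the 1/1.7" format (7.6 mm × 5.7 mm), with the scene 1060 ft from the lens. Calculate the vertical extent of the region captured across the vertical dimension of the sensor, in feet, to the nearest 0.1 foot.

dₒ: 1060 ft × 304.8 mm/ft = 323087.99 mm.
Similar triangles through the lens centre give W/dₒ = h/dᵢ; with 1/f = 1/dₒ + 1/dᵢ this gives W = h·(dₒ − f)/f.
W = 5.7 mm × (323088 − 11) / 11 = 5.7 × 29370.6354 ≈ 167412.622 mm = 167412.622/304.8 ft = 549.254 ft.

549.3 ft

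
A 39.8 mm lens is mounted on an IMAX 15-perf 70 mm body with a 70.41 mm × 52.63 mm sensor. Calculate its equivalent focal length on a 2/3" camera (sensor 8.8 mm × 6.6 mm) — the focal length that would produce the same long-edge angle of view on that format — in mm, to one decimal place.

Equal angle of view means equal width/f ratio, so f₂ = f₁ · (width₂/width₁) = 39.8 × 8.8/70.41.
f₂ = 39.8 × 0.12498 ≈ 4.974 mm.

5.0 mm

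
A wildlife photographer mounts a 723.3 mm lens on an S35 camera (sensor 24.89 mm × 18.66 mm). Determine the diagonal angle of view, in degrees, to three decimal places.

2.464°

Sensor diagonal = √(24.89² + 18.66²) = √967.7077 ≈ 31.1080 mm.
Angle of view α = 2·arctan(d/2f) with d = 31.1080 mm and f = 723.3 mm.
d/2f = 0.02150; arctan(0.02150) ≈ 1.2319°, so α ≈ 2.4638°.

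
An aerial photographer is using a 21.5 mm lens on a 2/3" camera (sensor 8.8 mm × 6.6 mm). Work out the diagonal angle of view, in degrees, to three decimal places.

28.699°

Sensor diagonal = √(8.8² + 6.6²) = √121.0000 ≈ 11.0000 mm.
Angle of view α = 2·arctan(d/2f) with d = 11.0000 mm and f = 21.5 mm.
d/2f = 0.25581; arctan(0.25581) ≈ 14.3493°, so α ≈ 28.6987°.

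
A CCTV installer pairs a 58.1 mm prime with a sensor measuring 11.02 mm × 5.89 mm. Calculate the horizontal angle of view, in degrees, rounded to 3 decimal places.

10.835°

Angle of view α = 2·arctan(w/2f) with w = 11.02 mm and f = 58.1 mm.
w/2f = 0.09484; arctan(0.09484) ≈ 5.4175°, so α ≈ 10.8351°.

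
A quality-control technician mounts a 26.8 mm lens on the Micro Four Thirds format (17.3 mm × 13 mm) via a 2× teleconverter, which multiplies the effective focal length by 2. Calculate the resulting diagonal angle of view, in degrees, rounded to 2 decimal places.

22.83°

Effective focal length f = 26.8 × 2 = 53.6 mm.
Sensor diagonal = √(17.3² + 13²) = √468.2900 ≈ 21.6400 mm.
α = 2·arctan(21.640 / (2 × 53.6)) = 2·arctan(0.20187) ≈ 22.8254°.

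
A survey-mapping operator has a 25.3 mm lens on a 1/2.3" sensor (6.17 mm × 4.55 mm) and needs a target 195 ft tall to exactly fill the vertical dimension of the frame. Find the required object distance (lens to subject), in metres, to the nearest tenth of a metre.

W: 195 ft × 304.8 mm/ft = 59436.00 mm.
Magnification m = h/W = dᵢ/dₒ; combined with 1/f = 1/dₒ + 1/dᵢ this gives dₒ = f·(1 + W/h).
dₒ = 25.3 mm × (1 + 59436/4.55) = 25.3 × 13063.8567 ≈ 330515.575 mm = 330.516 m.

330.5 m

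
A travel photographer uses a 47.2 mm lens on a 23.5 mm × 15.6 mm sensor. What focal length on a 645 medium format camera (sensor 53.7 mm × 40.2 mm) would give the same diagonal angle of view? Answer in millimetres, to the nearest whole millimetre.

Sensor diagonal = √(23.5² + 15.6²) = √795.6100 ≈ 28.2066 mm.
Sensor diagonal = √(53.7² + 40.2²) = √4499.7300 ≈ 67.0800 mm.
Equal angle of view means equal diagonal/f ratio, so f₂ = f₁ · (diagonal₂/diagonal₁) = 47.2 × 67.0800/28.2066.
f₂ = 47.2 × 2.37817 ≈ 112.250 mm.

112 mm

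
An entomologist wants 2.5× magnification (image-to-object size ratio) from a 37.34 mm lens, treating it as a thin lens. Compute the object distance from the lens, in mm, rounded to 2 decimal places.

52.28 mm

With m = dᵢ/dₒ and 1/f = 1/dₒ + 1/dᵢ, substituting dᵢ = m·dₒ gives 1/f = (1 + 1/m)/dₒ, hence dₒ = f·(1 + 1/m).
dₒ = 37.34 × (1 + 1/2.5) = 37.34 × 1.40000 ≈ 52.276 mm.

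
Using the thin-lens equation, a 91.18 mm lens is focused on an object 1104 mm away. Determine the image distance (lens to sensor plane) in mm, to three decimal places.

1/dᵢ = 1/f − 1/dₒ = 1/91.18 − 1/1104 = 0.0100615 mm⁻¹.
dᵢ = 1/0.0100615 ≈ 99.3886 mm.

99.389 mm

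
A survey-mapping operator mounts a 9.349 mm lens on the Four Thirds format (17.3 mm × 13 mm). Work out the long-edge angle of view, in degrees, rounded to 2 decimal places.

85.55°

Angle of view α = 2·arctan(w/2f) with w = 17.3 mm and f = 9.349 mm.
w/2f = 0.92523; arctan(0.92523) ≈ 42.7760°, so α ≈ 85.5520°.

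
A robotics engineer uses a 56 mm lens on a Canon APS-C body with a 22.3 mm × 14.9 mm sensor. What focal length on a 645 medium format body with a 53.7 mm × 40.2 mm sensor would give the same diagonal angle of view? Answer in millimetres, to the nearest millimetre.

Sensor diagonal = √(22.3² + 14.9²) = √719.3000 ≈ 26.8198 mm.
Sensor diagonal = √(53.7² + 40.2²) = √4499.7300 ≈ 67.0800 mm.
Equal angle of view means equal diagonal/f ratio, so f₂ = f₁ · (diagonal₂/diagonal₁) = 56 × 67.0800/26.8198.
f₂ = 56 × 2.50114 ≈ 140.064 mm.

140 mm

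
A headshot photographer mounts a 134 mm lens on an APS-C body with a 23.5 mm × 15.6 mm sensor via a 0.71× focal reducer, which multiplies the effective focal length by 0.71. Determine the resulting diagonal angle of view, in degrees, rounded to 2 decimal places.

16.86°

Effective focal length f = 134 × 0.71 = 95.14 mm.
Sensor diagonal = √(23.5² + 15.6²) = √795.6100 ≈ 28.2066 mm.
α = 2·arctan(28.207 / (2 × 95.14)) = 2·arctan(0.14824) ≈ 16.8639°.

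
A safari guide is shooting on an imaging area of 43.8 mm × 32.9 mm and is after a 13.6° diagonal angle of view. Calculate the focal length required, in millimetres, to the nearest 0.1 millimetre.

Sensor diagonal = √(43.8² + 32.9²) = √3000.8500 ≈ 54.7800 mm.
From α = 2·arctan(d/2f) we get f = d / (2·tan(α/2)).
With d = 54.7800 mm and α/2 = 6.8°, tan(α/2) ≈ 0.11924, so f ≈ 54.7800 / 0.23849 ≈ 229.6995 mm.

229.7 mm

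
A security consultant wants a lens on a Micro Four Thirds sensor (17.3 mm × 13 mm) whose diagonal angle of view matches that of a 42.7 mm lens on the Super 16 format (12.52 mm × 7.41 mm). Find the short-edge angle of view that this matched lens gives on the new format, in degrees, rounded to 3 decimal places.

11.687°

Sensor diagonal = √(12.52² + 7.41²) = √211.6585 ≈ 14.5485 mm.
Sensor diagonal = √(17.3² + 13²) = √468.2900 ≈ 21.6400 mm.
Equal diagonal AOV ⇒ f₂ = f₁ · 21.6400/14.5485 = 42.7 × 1.48744 ≈ 63.5137 mm.
Short-edge AOV on the new format = 2·arctan(13 / (2 × 63.5137)) = 2·arctan(0.10234) ≈ 11.6866°.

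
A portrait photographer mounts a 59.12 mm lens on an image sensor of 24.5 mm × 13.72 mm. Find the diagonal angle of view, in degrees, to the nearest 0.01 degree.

26.72°

Sensor diagonal = √(24.5² + 13.72²) = √788.4884 ≈ 28.0800 mm.
Angle of view α = 2·arctan(d/2f) with d = 28.0800 mm and f = 59.12 mm.
d/2f = 0.23748; arctan(0.23748) ≈ 13.3593°, so α ≈ 26.7186°.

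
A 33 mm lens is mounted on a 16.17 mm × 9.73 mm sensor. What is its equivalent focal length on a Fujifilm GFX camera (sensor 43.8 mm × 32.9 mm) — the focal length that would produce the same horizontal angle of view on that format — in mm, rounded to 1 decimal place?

Equal angle of view means equal width/f ratio, so f₂ = f₁ · (width₂/width₁) = 33 × 43.8/16.17.
f₂ = 33 × 2.70872 ≈ 89.388 mm.

89.4 mm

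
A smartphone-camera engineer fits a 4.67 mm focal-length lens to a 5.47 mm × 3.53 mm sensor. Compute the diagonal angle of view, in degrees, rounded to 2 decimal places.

Sensor diagonal = √(5.47² + 3.53²) = √42.3818 ≈ 6.5101 mm.
Angle of view α = 2·arctan(d/2f) with d = 6.5101 mm and f = 4.67 mm.
d/2f = 0.69702; arctan(0.69702) ≈ 34.8771°, so α ≈ 69.7542°.

69.75°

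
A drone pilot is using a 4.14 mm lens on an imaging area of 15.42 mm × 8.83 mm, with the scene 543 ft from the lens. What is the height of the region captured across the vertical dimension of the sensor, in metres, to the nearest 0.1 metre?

dₒ: 543 ft × 304.8 mm/ft = 165506.39 mm.
Similar triangles through the lens centre give W/dₒ = h/dᵢ; with 1/f = 1/dₒ + 1/dᵢ this gives W = h·(dₒ − f)/f.
W = 8.83 mm × (165506 − 4.14) / 4.14 = 8.83 × 39976.3900 ≈ 352991.524 mm = 352.992 m.

353.0 m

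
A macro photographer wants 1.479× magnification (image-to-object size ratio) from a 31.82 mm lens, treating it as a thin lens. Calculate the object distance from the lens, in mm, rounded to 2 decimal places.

53.33 mm

With m = dᵢ/dₒ and 1/f = 1/dₒ + 1/dᵢ, substituting dᵢ = m·dₒ gives 1/f = (1 + 1/m)/dₒ, hence dₒ = f·(1 + 1/m).
dₒ = 31.82 × (1 + 1/1.479) = 31.82 × 1.67613 ≈ 53.335 mm.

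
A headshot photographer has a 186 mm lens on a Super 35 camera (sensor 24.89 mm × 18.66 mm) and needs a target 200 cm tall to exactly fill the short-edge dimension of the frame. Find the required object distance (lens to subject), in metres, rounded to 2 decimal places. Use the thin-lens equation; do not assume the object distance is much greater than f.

20.12 m

W: 200 cm = 2000 mm.
Magnification m = h/W = dᵢ/dₒ; combined with 1/f = 1/dₒ + 1/dᵢ this gives dₒ = f·(1 + W/h).
dₒ = 186 mm × (1 + 2000/18.66) = 186 × 108.1811 ≈ 20121.691 mm = 20.1217 m.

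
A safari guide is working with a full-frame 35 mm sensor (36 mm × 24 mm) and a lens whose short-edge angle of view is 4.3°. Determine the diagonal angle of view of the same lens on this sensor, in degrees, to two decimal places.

7.74°

From the short-edge AOV: f = 24 / (2·tan(2.15°)) = 24 / 0.07508 ≈ 319.6403 mm.
Sensor diagonal = √(36² + 24²) = √1872.0000 ≈ 43.2666 mm.
Diagonal AOV = 2·arctan(43.2666 / (2 × 319.6403)) = 2·arctan(0.06768) ≈ 7.7438°.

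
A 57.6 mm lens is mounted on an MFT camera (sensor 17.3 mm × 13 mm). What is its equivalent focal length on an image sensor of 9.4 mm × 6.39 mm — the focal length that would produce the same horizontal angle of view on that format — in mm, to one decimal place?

Equal angle of view means equal width/f ratio, so f₂ = f₁ · (width₂/width₁) = 57.6 × 9.4/17.3.
f₂ = 57.6 × 0.54335 ≈ 31.297 mm.

31.3 mm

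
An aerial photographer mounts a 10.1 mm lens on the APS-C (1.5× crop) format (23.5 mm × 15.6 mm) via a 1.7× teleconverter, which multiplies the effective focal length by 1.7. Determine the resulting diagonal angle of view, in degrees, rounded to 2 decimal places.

Effective focal length f = 10.1 × 1.7 = 17.17 mm.
Sensor diagonal = √(23.5² + 15.6²) = √795.6100 ≈ 28.2066 mm.
α = 2·arctan(28.207 / (2 × 17.17)) = 2·arctan(0.82139) ≈ 78.7987°.

78.80°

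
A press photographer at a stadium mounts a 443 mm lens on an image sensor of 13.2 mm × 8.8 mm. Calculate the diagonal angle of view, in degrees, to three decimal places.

Sensor diagonal = √(13.2² + 8.8²) = √251.6800 ≈ 15.8644 mm.
Angle of view α = 2·arctan(d/2f) with d = 15.8644 mm and f = 443 mm.
d/2f = 0.01791; arctan(0.01791) ≈ 1.0258°, so α ≈ 2.0516°.

2.052°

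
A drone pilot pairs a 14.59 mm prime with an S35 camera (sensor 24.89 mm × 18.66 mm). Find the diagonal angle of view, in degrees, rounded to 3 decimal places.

93.663°

Sensor diagonal = √(24.89² + 18.66²) = √967.7077 ≈ 31.1080 mm.
Angle of view α = 2·arctan(d/2f) with d = 31.1080 mm and f = 14.59 mm.
d/2f = 1.06607; arctan(1.06607) ≈ 46.8317°, so α ≈ 93.6634°.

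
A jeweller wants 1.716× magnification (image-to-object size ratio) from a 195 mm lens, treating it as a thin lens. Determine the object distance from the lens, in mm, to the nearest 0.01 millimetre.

With m = dᵢ/dₒ and 1/f = 1/dₒ + 1/dᵢ, substituting dᵢ = m·dₒ gives 1/f = (1 + 1/m)/dₒ, hence dₒ = f·(1 + 1/m).
dₒ = 195 × (1 + 1/1.716) = 195 × 1.58275 ≈ 308.636 mm.

308.64 mm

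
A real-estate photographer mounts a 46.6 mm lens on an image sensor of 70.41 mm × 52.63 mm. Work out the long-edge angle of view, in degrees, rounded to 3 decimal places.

74.140°

Angle of view α = 2·arctan(w/2f) with w = 70.41 mm and f = 46.6 mm.
w/2f = 0.75547; arctan(0.75547) ≈ 37.0700°, so α ≈ 74.1401°.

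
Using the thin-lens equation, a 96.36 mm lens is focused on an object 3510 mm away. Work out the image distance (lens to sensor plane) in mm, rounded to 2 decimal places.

99.08 mm

1/dᵢ = 1/f − 1/dₒ = 1/96.36 − 1/3510 = 0.0100928 mm⁻¹.
dᵢ = 1/0.0100928 ≈ 99.0800 mm.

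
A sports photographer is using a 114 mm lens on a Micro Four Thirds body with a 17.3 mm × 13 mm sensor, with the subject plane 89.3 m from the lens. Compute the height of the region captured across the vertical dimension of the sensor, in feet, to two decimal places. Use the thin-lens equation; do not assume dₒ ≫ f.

33.37 ft

dₒ: 89.3 m = 89300 mm.
Similar triangles through the lens centre give W/dₒ = h/dᵢ; with 1/f = 1/dₒ + 1/dᵢ this gives W = h·(dₒ − f)/f.
W = 13 mm × (89300 − 114) / 114 = 13 × 782.3333 ≈ 10170.333 mm = 10170.333/304.8 ft = 33.3672 ft.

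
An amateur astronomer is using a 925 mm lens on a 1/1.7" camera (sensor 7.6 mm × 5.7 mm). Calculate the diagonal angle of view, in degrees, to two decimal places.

0.59°

Sensor diagonal = √(7.6² + 5.7²) = √90.2500 ≈ 9.5000 mm.
Angle of view α = 2·arctan(d/2f) with d = 9.5000 mm and f = 925 mm.
d/2f = 0.00514; arctan(0.00514) ≈ 0.2942°, so α ≈ 0.5884°.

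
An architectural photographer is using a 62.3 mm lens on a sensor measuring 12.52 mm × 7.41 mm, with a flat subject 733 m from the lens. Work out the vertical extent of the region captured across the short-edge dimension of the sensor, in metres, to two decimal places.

dₒ: 733 m = 733000 mm.
Similar triangles through the lens centre give W/dₒ = h/dᵢ; with 1/f = 1/dₒ + 1/dᵢ this gives W = h·(dₒ − f)/f.
W = 7.41 mm × (733000 − 62.3) / 62.3 = 7.41 × 11764.6501 ≈ 87176.057 mm = 87.1761 m.

87.18 m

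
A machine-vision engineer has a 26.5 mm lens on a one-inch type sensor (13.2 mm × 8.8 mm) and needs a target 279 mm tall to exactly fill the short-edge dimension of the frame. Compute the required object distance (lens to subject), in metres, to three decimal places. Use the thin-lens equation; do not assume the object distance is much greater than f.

Magnification m = h/W = dᵢ/dₒ; combined with 1/f = 1/dₒ + 1/dᵢ this gives dₒ = f·(1 + W/h).
dₒ = 26.5 mm × (1 + 279/8.8) = 26.5 × 32.7045 ≈ 866.670 mm = 0.86667 m.

0.867 m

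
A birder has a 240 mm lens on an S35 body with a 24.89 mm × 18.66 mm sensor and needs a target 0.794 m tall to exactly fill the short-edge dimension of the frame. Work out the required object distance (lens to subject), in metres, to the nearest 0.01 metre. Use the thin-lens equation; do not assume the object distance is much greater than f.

W: 0.794 m = 794 mm.
Magnification m = h/W = dᵢ/dₒ; combined with 1/f = 1/dₒ + 1/dᵢ this gives dₒ = f·(1 + W/h).
dₒ = 240 mm × (1 + 794/18.66) = 240 × 43.5509 ≈ 10452.219 mm = 10.4522 m.

10.45 m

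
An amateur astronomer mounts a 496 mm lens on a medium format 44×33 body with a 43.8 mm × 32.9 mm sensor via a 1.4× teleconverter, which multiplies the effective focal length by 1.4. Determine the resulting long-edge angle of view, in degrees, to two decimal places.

Effective focal length f = 496 × 1.4 = 694.4 mm.
α = 2·arctan(43.8 / (2 × 694.4)) = 2·arctan(0.03154) ≈ 3.6128°.

3.61°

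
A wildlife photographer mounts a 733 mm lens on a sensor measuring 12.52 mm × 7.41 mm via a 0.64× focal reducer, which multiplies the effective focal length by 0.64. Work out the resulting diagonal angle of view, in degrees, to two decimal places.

Effective focal length f = 733 × 0.64 = 469.12 mm.
Sensor diagonal = √(12.52² + 7.41²) = √211.6585 ≈ 14.5485 mm.
α = 2·arctan(14.548 / (2 × 469.12)) = 2·arctan(0.01551) ≈ 1.7767°.

1.78°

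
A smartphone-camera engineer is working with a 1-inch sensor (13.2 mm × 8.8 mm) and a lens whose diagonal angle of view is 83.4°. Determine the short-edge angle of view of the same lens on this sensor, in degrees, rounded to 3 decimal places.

52.599°

Sensor diagonal = √(13.2² + 8.8²) = √251.6800 ≈ 15.8644 mm.
From the diagonal AOV: f = 15.8644 / (2·tan(41.7°)) = 15.8644 / 1.78193 ≈ 8.9029 mm.
Short-edge AOV = 2·arctan(8.8 / (2 × 8.9029)) = 2·arctan(0.49422) ≈ 52.5990°.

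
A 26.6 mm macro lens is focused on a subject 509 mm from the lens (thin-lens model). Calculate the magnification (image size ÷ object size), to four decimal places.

0.0551×

Thin lens: 1/f = 1/dₒ + 1/dᵢ → 1/dᵢ = 1/26.6 − 1/509 = 0.0356293 mm⁻¹, so dᵢ ≈ 28.0667 mm.
Magnification m = dᵢ/dₒ = 28.0667/509 ≈ 0.05514.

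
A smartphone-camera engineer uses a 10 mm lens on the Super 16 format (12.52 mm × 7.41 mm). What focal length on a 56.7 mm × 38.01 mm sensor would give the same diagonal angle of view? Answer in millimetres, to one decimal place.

46.9 mm

Sensor diagonal = √(12.52² + 7.41²) = √211.6585 ≈ 14.5485 mm.
Sensor diagonal = √(56.7² + 38.01²) = √4659.6501 ≈ 68.2616 mm.
Equal angle of view means equal diagonal/f ratio, so f₂ = f₁ · (diagonal₂/diagonal₁) = 10 × 68.2616/14.5485.
f₂ = 10 × 4.69201 ≈ 46.920 mm.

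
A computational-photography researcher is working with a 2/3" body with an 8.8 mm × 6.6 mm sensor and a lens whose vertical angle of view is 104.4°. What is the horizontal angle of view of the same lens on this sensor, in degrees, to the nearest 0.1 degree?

119.6°

From the vertical AOV: f = 6.6 / (2·tan(52.2°)) = 6.6 / 2.57838 ≈ 2.5597 mm.
Horizontal AOV = 2·arctan(8.8 / (2 × 2.5597)) = 2·arctan(1.71892) ≈ 119.6218°.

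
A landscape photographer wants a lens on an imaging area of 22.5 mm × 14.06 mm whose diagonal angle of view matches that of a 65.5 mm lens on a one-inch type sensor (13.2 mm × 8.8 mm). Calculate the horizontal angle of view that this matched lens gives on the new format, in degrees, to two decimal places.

11.73°

Sensor diagonal = √(13.2² + 8.8²) = √251.6800 ≈ 15.8644 mm.
Sensor diagonal = √(22.5² + 14.06²) = √703.9336 ≈ 26.5317 mm.
Equal diagonal AOV ⇒ f₂ = f₁ · 26.5317/15.8644 = 65.5 × 1.67241 ≈ 109.5425 mm.
Horizontal AOV on the new format = 2·arctan(22.5 / (2 × 109.5425)) = 2·arctan(0.10270) ≈ 11.7274°.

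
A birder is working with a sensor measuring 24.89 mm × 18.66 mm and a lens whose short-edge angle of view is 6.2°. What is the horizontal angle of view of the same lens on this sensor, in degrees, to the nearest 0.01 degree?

8.26°

From the short-edge AOV: f = 18.66 / (2·tan(3.1°)) = 18.66 / 0.10832 ≈ 172.2735 mm.
Horizontal AOV = 2·arctan(24.89 / (2 × 172.2735)) = 2·arctan(0.07224) ≈ 8.2637°.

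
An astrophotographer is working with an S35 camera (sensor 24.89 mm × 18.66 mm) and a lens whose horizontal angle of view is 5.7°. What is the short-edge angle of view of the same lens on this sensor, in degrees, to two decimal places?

4.27°

From the horizontal AOV: f = 24.89 / (2·tan(2.85°)) = 24.89 / 0.09957 ≈ 249.9852 mm.
Short-edge AOV = 2·arctan(18.66 / (2 × 249.9852)) = 2·arctan(0.03732) ≈ 4.2748°.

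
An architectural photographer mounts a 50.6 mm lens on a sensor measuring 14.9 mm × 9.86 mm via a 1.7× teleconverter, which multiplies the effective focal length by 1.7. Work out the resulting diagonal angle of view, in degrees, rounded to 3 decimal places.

Effective focal length f = 50.6 × 1.7 = 86.02 mm.
Sensor diagonal = √(14.9² + 9.86²) = √319.2296 ≈ 17.8670 mm.
α = 2·arctan(17.867 / (2 × 86.02)) = 2·arctan(0.10385) ≈ 11.8583°.

11.858°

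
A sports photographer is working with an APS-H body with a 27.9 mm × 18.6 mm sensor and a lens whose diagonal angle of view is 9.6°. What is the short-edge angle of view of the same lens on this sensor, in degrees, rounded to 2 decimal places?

5.33°

Sensor diagonal = √(27.9² + 18.6²) = √1124.3700 ≈ 33.5316 mm.
From the diagonal AOV: f = 33.5316 / (2·tan(4.8°)) = 33.5316 / 0.16794 ≈ 199.6587 mm.
Short-edge AOV = 2·arctan(18.6 / (2 × 199.6587)) = 2·arctan(0.04658) ≈ 5.3338°.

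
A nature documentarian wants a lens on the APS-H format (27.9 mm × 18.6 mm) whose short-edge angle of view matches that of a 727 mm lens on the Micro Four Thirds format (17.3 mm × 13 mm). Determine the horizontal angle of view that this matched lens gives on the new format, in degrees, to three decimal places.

1.537°

Equal short-edge AOV ⇒ f₂ = f₁ · 18.6/13 = 727 × 1.43077 ≈ 1040.1692 mm.
Horizontal AOV on the new format = 2·arctan(27.9 / (2 × 1040.1692)) = 2·arctan(0.01341) ≈ 1.5367°.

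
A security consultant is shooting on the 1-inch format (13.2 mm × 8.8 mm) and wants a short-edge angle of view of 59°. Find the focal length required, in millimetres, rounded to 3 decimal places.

From α = 2·arctan(h/2f) we get f = h / (2·tan(α/2)).
With h = 8.8 mm and α/2 = 29.5°, tan(α/2) ≈ 0.56577, so f ≈ 8.8 / 1.13155 ≈ 7.7770 mm.

7.777 mm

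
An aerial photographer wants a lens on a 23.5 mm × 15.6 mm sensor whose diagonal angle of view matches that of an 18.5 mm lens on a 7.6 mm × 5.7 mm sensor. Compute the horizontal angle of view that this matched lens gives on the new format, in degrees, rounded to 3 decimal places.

24.149°

Sensor diagonal = √(7.6² + 5.7²) = √90.2500 ≈ 9.5000 mm.
Sensor diagonal = √(23.5² + 15.6²) = √795.6100 ≈ 28.2066 mm.
Equal diagonal AOV ⇒ f₂ = f₁ · 28.2066/9.5000 = 18.5 × 2.96911 ≈ 54.9286 mm.
Horizontal AOV on the new format = 2·arctan(23.5 / (2 × 54.9286)) = 2·arctan(0.21391) ≈ 24.1488°.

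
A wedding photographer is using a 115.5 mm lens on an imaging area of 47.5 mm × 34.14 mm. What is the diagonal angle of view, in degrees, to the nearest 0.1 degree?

28.4°

Sensor diagonal = √(47.5² + 34.14²) = √3421.7896 ≈ 58.4961 mm.
Angle of view α = 2·arctan(d/2f) with d = 58.4961 mm and f = 115.5 mm.
d/2f = 0.25323; arctan(0.25323) ≈ 14.2103°, so α ≈ 28.4205°.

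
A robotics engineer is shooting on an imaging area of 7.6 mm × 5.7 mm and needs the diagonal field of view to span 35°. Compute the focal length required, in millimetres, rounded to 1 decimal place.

Sensor diagonal = √(7.6² + 5.7²) = √90.2500 ≈ 9.5000 mm.
From α = 2·arctan(d/2f) we get f = d / (2·tan(α/2)).
With d = 9.5000 mm and α/2 = 17.5°, tan(α/2) ≈ 0.31530, so f ≈ 9.5000 / 0.63060 ≈ 15.0651 mm.

15.1 mm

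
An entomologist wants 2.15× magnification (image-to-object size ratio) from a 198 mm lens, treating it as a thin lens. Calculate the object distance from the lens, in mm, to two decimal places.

With m = dᵢ/dₒ and 1/f = 1/dₒ + 1/dᵢ, substituting dᵢ = m·dₒ gives 1/f = (1 + 1/m)/dₒ, hence dₒ = f·(1 + 1/m).
dₒ = 198 × (1 + 1/2.15) = 198 × 1.46512 ≈ 290.093 mm.

290.09 mm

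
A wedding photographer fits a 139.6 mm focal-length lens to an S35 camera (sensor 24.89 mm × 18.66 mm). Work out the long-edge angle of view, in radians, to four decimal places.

0.1778 rad

Angle of view α = 2·arctan(w/2f) with w = 24.89 mm and f = 139.6 mm.
w/2f = 0.08915; arctan(0.08915) ≈ 0.0889 rad, so α ≈ 0.1778 rad.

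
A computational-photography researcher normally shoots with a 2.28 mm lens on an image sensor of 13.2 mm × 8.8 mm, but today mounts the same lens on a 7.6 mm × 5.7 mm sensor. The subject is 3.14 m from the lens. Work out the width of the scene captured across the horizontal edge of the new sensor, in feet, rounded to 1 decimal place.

34.3 ft

The focal length stays 2.28 mm; the relevant sensor dimension is now w = 7.6 mm. Object distance dₒ = 3.14 m = 3140 mm.
Thin-lens field width W = w·(dₒ − f)/f = 7.6 × (3140 − 2.28)/2.28 ≈ 10459.067 mm = 10459.067/304.8 ft = 34.3145 ft.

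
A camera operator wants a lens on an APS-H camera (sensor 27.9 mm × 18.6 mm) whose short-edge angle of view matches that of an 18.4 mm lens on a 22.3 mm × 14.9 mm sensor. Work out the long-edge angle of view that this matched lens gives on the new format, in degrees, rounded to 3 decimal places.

Equal short-edge AOV ⇒ f₂ = f₁ · 18.6/14.9 = 18.4 × 1.24832 ≈ 22.9691 mm.
Long-edge AOV on the new format = 2·arctan(27.9 / (2 × 22.9691)) = 2·arctan(0.60734) ≈ 62.5437°.

62.544°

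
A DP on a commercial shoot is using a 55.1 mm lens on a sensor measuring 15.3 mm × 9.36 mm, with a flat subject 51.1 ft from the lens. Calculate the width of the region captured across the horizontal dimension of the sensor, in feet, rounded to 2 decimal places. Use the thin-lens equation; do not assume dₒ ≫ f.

14.14 ft

dₒ: 51.1 ft × 304.8 mm/ft = 15575.28 mm.
Similar triangles through the lens centre give W/dₒ = w/dᵢ; with 1/f = 1/dₒ + 1/dᵢ this gives W = w·(dₒ − f)/f.
W = 15.3 mm × (15575.3 − 55.1) / 55.1 = 15.3 × 281.6729 ≈ 4309.596 mm = 4309.596/304.8 ft = 14.1391 ft.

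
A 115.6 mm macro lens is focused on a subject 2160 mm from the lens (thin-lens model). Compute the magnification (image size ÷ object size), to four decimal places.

Thin lens: 1/f = 1/dₒ + 1/dᵢ → 1/dᵢ = 1/115.6 − 1/2160 = 0.0081876 mm⁻¹, so dᵢ ≈ 122.1366 mm.
Magnification m = dᵢ/dₒ = 122.1366/2160 ≈ 0.05654.

0.0565×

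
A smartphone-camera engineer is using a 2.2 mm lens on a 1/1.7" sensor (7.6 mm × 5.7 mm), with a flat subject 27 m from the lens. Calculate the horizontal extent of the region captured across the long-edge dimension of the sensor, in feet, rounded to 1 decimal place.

306.0 ft

dₒ: 27 m = 27000 mm.
Similar triangles through the lens centre give W/dₒ = w/dᵢ; with 1/f = 1/dₒ + 1/dᵢ this gives W = w·(dₒ − f)/f.
W = 7.6 mm × (27000 − 2.2) / 2.2 = 7.6 × 12271.7273 ≈ 93265.127 mm = 93265.127/304.8 ft = 305.988 ft.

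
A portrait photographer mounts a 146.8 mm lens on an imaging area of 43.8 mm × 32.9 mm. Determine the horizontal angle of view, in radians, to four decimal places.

Angle of view α = 2·arctan(w/2f) with w = 43.8 mm and f = 146.8 mm.
w/2f = 0.14918; arctan(0.14918) ≈ 0.1481 rad, so α ≈ 0.2962 rad.

0.2962 rad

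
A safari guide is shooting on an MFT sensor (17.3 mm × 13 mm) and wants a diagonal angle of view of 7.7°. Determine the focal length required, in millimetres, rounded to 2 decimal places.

160.78 mm

Sensor diagonal = √(17.3² + 13²) = √468.2900 ≈ 21.6400 mm.
From α = 2·arctan(d/2f) we get f = d / (2·tan(α/2)).
With d = 21.6400 mm and α/2 = 3.85°, tan(α/2) ≈ 0.06730, so f ≈ 21.6400 / 0.13459 ≈ 160.7811 mm.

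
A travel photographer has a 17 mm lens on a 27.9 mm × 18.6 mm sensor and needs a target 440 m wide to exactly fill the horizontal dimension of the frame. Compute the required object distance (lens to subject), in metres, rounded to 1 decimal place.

W: 440 m = 440000 mm.
Magnification m = w/W = dᵢ/dₒ; combined with 1/f = 1/dₒ + 1/dᵢ this gives dₒ = f·(1 + W/w).
dₒ = 17 mm × (1 + 440000/27.9) = 17 × 15771.6093 ≈ 268117.358 mm = 268.117 m.

268.1 m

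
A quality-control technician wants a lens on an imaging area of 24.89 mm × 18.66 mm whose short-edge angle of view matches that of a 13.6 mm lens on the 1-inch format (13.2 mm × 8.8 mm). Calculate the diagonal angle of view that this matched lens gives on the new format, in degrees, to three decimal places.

56.681°

Equal short-edge AOV ⇒ f₂ = f₁ · 18.66/8.8 = 13.6 × 2.12045 ≈ 28.8382 mm.
Sensor diagonal = √(24.89² + 18.66²) = √967.7077 ≈ 31.1080 mm.
Diagonal AOV on the new format = 2·arctan(31.1080 / (2 × 28.8382)) = 2·arctan(0.53935) ≈ 56.6808°.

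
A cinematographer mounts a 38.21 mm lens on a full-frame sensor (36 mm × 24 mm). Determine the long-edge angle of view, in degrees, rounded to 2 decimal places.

Angle of view α = 2·arctan(w/2f) with w = 36 mm and f = 38.21 mm.
w/2f = 0.47108; arctan(0.47108) ≈ 25.2242°, so α ≈ 50.4485°.

50.45°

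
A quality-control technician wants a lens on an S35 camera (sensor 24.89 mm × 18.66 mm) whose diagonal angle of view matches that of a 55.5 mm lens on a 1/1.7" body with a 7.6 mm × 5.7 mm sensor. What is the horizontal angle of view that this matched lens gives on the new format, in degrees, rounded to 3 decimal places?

Sensor diagonal = √(7.6² + 5.7²) = √90.2500 ≈ 9.5000 mm.
Sensor diagonal = √(24.89² + 18.66²) = √967.7077 ≈ 31.1080 mm.
Equal diagonal AOV ⇒ f₂ = f₁ · 31.1080/9.5000 = 55.5 × 3.27453 ≈ 181.7362 mm.
Horizontal AOV on the new format = 2·arctan(24.89 / (2 × 181.7362)) = 2·arctan(0.06848) ≈ 7.8348°.

7.835°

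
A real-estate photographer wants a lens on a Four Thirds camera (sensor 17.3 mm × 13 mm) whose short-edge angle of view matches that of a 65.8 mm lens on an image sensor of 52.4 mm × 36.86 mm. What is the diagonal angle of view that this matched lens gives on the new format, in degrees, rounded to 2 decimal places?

Equal short-edge AOV ⇒ f₂ = f₁ · 13/36.86 = 65.8 × 0.35269 ≈ 23.2067 mm.
Sensor diagonal = √(17.3² + 13²) = √468.2900 ≈ 21.6400 mm.
Diagonal AOV on the new format = 2·arctan(21.6400 / (2 × 23.2067)) = 2·arctan(0.46624) ≈ 49.9940°.

49.99°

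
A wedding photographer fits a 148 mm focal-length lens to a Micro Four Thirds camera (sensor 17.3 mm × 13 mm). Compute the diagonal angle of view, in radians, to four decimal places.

0.1460 rad

Sensor diagonal = √(17.3² + 13²) = √468.2900 ≈ 21.6400 mm.
Angle of view α = 2·arctan(d/2f) with d = 21.6400 mm and f = 148 mm.
d/2f = 0.07311; arctan(0.07311) ≈ 0.0730 rad, so α ≈ 0.1460 rad.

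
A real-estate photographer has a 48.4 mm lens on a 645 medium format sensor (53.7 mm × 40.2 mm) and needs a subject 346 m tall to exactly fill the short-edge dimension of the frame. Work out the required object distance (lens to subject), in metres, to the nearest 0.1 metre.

416.6 m

W: 346 m = 346000 mm.
Magnification m = h/W = dᵢ/dₒ; combined with 1/f = 1/dₒ + 1/dᵢ this gives dₒ = f·(1 + W/h).
dₒ = 48.4 mm × (1 + 346000/40.2) = 48.4 × 8607.9652 ≈ 416625.514 mm = 416.626 m.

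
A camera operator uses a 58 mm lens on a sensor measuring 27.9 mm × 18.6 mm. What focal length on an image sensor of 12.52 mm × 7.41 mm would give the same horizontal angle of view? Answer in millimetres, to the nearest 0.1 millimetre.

26.0 mm

Equal angle of view means equal width/f ratio, so f₂ = f₁ · (width₂/width₁) = 58 × 12.52/27.9.
f₂ = 58 × 0.44875 ≈ 26.027 mm.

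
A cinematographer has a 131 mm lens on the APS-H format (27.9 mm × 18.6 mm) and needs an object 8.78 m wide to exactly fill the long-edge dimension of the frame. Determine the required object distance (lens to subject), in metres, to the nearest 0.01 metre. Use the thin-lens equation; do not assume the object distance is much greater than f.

W: 8.78 m = 8780 mm.
Magnification m = w/W = dᵢ/dₒ; combined with 1/f = 1/dₒ + 1/dᵢ this gives dₒ = f·(1 + W/w).
dₒ = 131 mm × (1 + 8780/27.9) = 131 × 315.6953 ≈ 41356.090 mm = 41.3561 m.

41.36 m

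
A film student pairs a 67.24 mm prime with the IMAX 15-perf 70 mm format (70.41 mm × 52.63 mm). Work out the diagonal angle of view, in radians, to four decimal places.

Sensor diagonal = √(70.41² + 52.63²) = √7727.4850 ≈ 87.9061 mm.
Angle of view α = 2·arctan(d/2f) with d = 87.9061 mm and f = 67.24 mm.
d/2f = 0.65367; arctan(0.65367) ≈ 0.5790 rad, so α ≈ 1.1579 rad.

1.1579 rad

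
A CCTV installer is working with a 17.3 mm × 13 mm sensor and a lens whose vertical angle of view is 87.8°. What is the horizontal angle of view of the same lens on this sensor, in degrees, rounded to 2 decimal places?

From the vertical AOV: f = 13 / (2·tan(43.9°)) = 13 / 1.92464 ≈ 6.7545 mm.
Horizontal AOV = 2·arctan(17.3 / (2 × 6.7545)) = 2·arctan(1.28063) ≈ 104.0298°.

104.03°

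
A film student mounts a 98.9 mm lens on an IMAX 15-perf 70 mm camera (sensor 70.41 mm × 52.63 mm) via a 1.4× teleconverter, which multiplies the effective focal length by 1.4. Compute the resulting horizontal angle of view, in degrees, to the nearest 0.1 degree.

Effective focal length f = 98.9 × 1.4 = 138.46 mm.
α = 2·arctan(70.41 / (2 × 138.46)) = 2·arctan(0.25426) ≈ 28.5316°.

28.5°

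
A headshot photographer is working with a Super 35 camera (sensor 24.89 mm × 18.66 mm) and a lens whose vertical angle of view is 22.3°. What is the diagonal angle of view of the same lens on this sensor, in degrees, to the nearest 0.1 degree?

From the vertical AOV: f = 18.66 / (2·tan(11.15°)) = 18.66 / 0.39420 ≈ 47.3367 mm.
Sensor diagonal = √(24.89² + 18.66²) = √967.7077 ≈ 31.1080 mm.
Diagonal AOV = 2·arctan(31.1080 / (2 × 47.3367)) = 2·arctan(0.32858) ≈ 36.3792°.

36.4°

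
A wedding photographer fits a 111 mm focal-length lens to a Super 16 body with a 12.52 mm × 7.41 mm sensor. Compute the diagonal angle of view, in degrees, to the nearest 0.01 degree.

Sensor diagonal = √(12.52² + 7.41²) = √211.6585 ≈ 14.5485 mm.
Angle of view α = 2·arctan(d/2f) with d = 14.5485 mm and f = 111 mm.
d/2f = 0.06553; arctan(0.06553) ≈ 3.7494°, so α ≈ 7.4989°.

7.50°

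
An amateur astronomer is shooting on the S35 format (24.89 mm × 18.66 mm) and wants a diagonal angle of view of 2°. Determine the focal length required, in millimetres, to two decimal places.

891.09 mm

Sensor diagonal = √(24.89² + 18.66²) = √967.7077 ≈ 31.1080 mm.
From α = 2·arctan(d/2f) we get f = d / (2·tan(α/2)).
With d = 31.1080 mm and α/2 = 1°, tan(α/2) ≈ 0.01746, so f ≈ 31.1080 / 0.03491 ≈ 891.0881 mm.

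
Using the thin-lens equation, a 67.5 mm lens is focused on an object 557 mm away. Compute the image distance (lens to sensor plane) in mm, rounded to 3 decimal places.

1/dᵢ = 1/f − 1/dₒ = 1/67.5 − 1/557 = 0.0130195 mm⁻¹.
dᵢ = 1/0.0130195 ≈ 76.8080 mm.

76.808 mm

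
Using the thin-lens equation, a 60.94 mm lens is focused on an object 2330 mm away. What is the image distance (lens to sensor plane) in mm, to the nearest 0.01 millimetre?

1/dᵢ = 1/f − 1/dₒ = 1/60.94 − 1/2330 = 0.0159804 mm⁻¹.
dᵢ = 1/0.0159804 ≈ 62.5767 mm.

62.58 mm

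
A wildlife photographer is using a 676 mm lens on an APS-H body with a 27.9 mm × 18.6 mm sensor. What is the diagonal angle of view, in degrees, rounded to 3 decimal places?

2.841°

Sensor diagonal = √(27.9² + 18.6²) = √1124.3700 ≈ 33.5316 mm.
Angle of view α = 2·arctan(d/2f) with d = 33.5316 mm and f = 676 mm.
d/2f = 0.02480; arctan(0.02480) ≈ 1.4207°, so α ≈ 2.8415°.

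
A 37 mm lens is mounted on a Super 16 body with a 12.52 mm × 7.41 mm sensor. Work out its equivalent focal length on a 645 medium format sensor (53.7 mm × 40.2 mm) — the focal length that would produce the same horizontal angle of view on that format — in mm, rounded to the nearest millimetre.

159 mm

Equal angle of view means equal width/f ratio, so f₂ = f₁ · (width₂/width₁) = 37 × 53.7/12.52.
f₂ = 37 × 4.28914 ≈ 158.698 mm.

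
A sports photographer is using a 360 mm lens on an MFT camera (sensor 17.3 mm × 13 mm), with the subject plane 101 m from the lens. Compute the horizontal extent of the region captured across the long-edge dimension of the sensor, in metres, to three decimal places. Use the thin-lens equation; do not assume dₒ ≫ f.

4.836 m

dₒ: 101 m = 101000 mm.
Similar triangles through the lens centre give W/dₒ = w/dᵢ; with 1/f = 1/dₒ + 1/dᵢ this gives W = w·(dₒ − f)/f.
W = 17.3 mm × (101000 − 360) / 360 = 17.3 × 279.5556 ≈ 4836.311 mm = 4.83631 m.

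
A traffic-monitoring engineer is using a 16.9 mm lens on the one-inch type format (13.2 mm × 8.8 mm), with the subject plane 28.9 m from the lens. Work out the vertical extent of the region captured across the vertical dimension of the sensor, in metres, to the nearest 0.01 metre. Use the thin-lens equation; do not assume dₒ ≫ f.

15.04 m

dₒ: 28.9 m = 28900 mm.
Similar triangles through the lens centre give W/dₒ = h/dᵢ; with 1/f = 1/dₒ + 1/dᵢ this gives W = h·(dₒ − f)/f.
W = 8.8 mm × (28900 − 16.9) / 16.9 = 8.8 × 1709.0592 ≈ 15039.721 mm = 15.0397 m.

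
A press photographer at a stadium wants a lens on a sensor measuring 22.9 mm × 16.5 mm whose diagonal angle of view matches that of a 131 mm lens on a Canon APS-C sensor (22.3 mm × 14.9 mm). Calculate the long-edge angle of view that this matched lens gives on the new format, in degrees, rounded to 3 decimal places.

9.495°

Sensor diagonal = √(22.3² + 14.9²) = √719.3000 ≈ 26.8198 mm.
Sensor diagonal = √(22.9² + 16.5²) = √796.6600 ≈ 28.2252 mm.
Equal diagonal AOV ⇒ f₂ = f₁ · 28.2252/26.8198 = 131 × 1.05240 ≈ 137.8646 mm.
Long-edge AOV on the new format = 2·arctan(22.9 / (2 × 137.8646)) = 2·arctan(0.08305) ≈ 9.4953°.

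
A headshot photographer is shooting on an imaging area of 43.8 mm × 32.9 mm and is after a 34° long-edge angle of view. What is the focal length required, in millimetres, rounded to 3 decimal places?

From α = 2·arctan(w/2f) we get f = w / (2·tan(α/2)).
With w = 43.8 mm and α/2 = 17°, tan(α/2) ≈ 0.30573, so f ≈ 43.8 / 0.61146 ≈ 71.6317 mm.

71.632 mm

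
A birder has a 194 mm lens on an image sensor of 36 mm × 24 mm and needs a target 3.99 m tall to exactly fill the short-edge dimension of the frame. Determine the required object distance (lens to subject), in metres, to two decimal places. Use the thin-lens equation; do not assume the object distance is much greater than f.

W: 3.99 m = 3990 mm.
Magnification m = h/W = dᵢ/dₒ; combined with 1/f = 1/dₒ + 1/dᵢ this gives dₒ = f·(1 + W/h).
dₒ = 194 mm × (1 + 3990/24) = 194 × 167.2500 ≈ 32446.500 mm = 32.4465 m.

32.45 m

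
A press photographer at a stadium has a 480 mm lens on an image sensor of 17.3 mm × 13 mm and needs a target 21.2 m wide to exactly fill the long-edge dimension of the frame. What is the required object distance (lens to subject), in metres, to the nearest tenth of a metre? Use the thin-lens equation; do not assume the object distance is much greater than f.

588.7 m

W: 21.2 m = 21200 mm.
Magnification m = w/W = dᵢ/dₒ; combined with 1/f = 1/dₒ + 1/dᵢ this gives dₒ = f·(1 + W/w).
dₒ = 480 mm × (1 + 21200/17.3) = 480 × 1226.4335 ≈ 588688.092 mm = 588.688 m.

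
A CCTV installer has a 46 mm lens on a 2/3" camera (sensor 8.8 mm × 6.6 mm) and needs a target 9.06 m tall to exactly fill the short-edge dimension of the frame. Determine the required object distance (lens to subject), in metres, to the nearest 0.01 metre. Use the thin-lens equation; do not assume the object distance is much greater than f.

63.19 m

W: 9.06 m = 9060 mm.
Magnification m = h/W = dᵢ/dₒ; combined with 1/f = 1/dₒ + 1/dᵢ this gives dₒ = f·(1 + W/h).
dₒ = 46 mm × (1 + 9060/6.6) = 46 × 1373.7273 ≈ 63191.455 mm = 63.1915 m.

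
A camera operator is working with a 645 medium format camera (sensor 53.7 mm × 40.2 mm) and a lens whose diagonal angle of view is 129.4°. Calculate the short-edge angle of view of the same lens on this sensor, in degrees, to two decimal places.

103.47°

Sensor diagonal = √(53.7² + 40.2²) = √4499.7300 ≈ 67.0800 mm.
From the diagonal AOV: f = 67.0800 / (2·tan(64.7°)) = 67.0800 / 4.23103 ≈ 15.8543 mm.
Short-edge AOV = 2·arctan(40.2 / (2 × 15.8543)) = 2·arctan(1.26780) ≈ 103.4693°.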